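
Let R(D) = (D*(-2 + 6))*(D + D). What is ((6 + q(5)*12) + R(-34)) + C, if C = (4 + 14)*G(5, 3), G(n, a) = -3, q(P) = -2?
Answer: 9176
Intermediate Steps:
C = -54 (C = (4 + 14)*(-3) = 18*(-3) = -54)
R(D) = 8*D² (R(D) = (D*4)*(2*D) = (4*D)*(2*D) = 8*D²)
((6 + q(5)*12) + R(-34)) + C = ((6 - 2*12) + 8*(-34)²) - 54 = ((6 - 24) + 8*1156) - 54 = (-18 + 9248) - 54 = 9230 - 54 = 9176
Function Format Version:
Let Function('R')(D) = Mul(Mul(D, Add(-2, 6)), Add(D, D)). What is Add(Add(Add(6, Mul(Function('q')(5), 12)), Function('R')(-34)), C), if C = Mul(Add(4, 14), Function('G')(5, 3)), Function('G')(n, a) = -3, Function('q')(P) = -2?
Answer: 9176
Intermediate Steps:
C = -54 (C = Mul(Add(4, 14), -3) = Mul(18, -3) = -54)
Function('R')(D) = Mul(8, Pow(D, 2)) (Function('R')(D) = Mul(Mul(D, 4), Mul(2, D)) = Mul(Mul(4, D), Mul(2, D)) = Mul(8, Pow(D, 2)))
Add(Add(Add(6, Mul(Function('q')(5), 12)), Function('R')(-34)), C) = Add(Add(Add(6, Mul(-2, 12)), Mul(8, Pow(-34, 2))), -54) = Add(Add(Add(6, -24), Mul(8, 1156)), -54) = Add(Add(-18, 9248), -54) = Add(9230, -54) = 9176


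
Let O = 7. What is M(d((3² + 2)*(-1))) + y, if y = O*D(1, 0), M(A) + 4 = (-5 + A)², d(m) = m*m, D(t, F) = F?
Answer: 13452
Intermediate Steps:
d(m) = m²
M(A) = -4 + (-5 + A)²
y = 0 (y = 7*0 = 0)
M(d((3² + 2)*(-1))) + y = (-4 + (-5 + ((3² + 2)*(-1))²)²) + 0 = (-4 + (-5 + ((9 + 2)*(-1))²)²) + 0 = (-4 + (-5 + (11*(-1))²)²) + 0 = (-4 + (-5 + (-11)²)²) + 0 = (-4 + (-5 + 121)²) + 0 = (-4 + 116²) + 0 = (-4 + 13456) + 0 = 13452 + 0 = 13452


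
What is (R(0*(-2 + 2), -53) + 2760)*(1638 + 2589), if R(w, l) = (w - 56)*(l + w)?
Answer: 24212256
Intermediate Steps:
R(w, l) = (-56 + w)*(l + w)
(R(0*(-2 + 2), -53) + 2760)*(1638 + 2589) = (((0*(-2 + 2))² - 56*(-53) - 0*(-2 + 2) - 0*(-2 + 2)) + 2760)*(1638 + 2589) = (((0*0)² + 2968 - 0*0 - 0*0) + 2760)*4227 = ((0² + 2968 - 56*0 - 53*0) + 2760)*4227 = ((0 + 2968 + 0 + 0) + 2760)*4227 = (2968 + 2760)*4227 = 5728*4227 = 24212256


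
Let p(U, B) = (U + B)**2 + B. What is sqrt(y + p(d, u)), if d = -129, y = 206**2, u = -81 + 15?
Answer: sqrt(80395) ≈ 283.54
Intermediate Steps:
u = -66
y = 42436
p(U, B) = B + (B + U)**2 (p(U, B) = (B + U)**2 + B = B + (B + U)**2)
sqrt(y + p(d, u)) = sqrt(42436 + (-66 + (-66 - 129)**2)) = sqrt(42436 + (-66 + (-195)**2)) = sqrt(42436 + (-66 + 38025)) = sqrt(42436 + 37959) = sqrt(80395)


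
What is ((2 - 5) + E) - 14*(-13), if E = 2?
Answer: 181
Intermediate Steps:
((2 - 5) + E) - 14*(-13) = ((2 - 5) + 2) - 14*(-13) = (-3 + 2) + 182 = -1 + 182 = 181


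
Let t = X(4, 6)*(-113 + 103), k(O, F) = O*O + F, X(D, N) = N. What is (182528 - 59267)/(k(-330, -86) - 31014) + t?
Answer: -4544739/77800 ≈ -58.416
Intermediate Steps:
k(O, F) = F + O² (k(O, F) = O² + F = F + O²)
t = -60 (t = 6*(-113 + 103) = 6*(-10) = -60)
(182528 - 59267)/(k(-330, -86) - 31014) + t = (182528 - 59267)/((-86 + (-330)²) - 31014) - 60 = 123261/((-86 + 108900) - 31014) - 60 = 123261/(108814 - 31014) - 60 = 123261/77800 - 60 = -4544739/77800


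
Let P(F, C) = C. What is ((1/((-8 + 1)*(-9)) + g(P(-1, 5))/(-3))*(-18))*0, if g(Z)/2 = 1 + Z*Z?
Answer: 0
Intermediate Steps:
g(Z) = 2 + 2*Z² (g(Z) = 2*(1 + Z*Z) = 2*(1 + Z²) = 2 + 2*Z²)
((1/((-8 + 1)*(-9)) + g(P(-1, 5))/(-3))*(-18))*0 = ((1/((-8 + 1)*(-9)) + (2 + 2*5²)/(-3))*(-18))*0 = ((-⅑/(-7) + (2 + 2*25)*(-⅓))*(-18))*0 = ((-⅐*(-⅑) + (2 + 50)*(-⅓))*(-18))*0 = ((1/63 + 52*(-⅓))*(-18))*0 = ((1/63 - 52/3)*(-18))*0 = -1091/63*(-18)*0 = (2182/7)*0 = 0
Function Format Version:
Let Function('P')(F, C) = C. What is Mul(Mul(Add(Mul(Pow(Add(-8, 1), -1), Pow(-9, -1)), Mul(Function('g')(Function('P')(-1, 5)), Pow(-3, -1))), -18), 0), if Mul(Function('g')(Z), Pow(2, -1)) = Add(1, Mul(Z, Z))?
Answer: 0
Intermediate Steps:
Function('g')(Z) = Add(2, Mul(2, Pow(Z, 2))) (Function('g')(Z) = Mul(2, Add(1, Mul(Z, Z))) = Mul(2, Add(1, Pow(Z, 2))) = Add(2, Mul(2, Pow(Z, 2))))
Mul(Mul(Add(Mul(Pow(Add(-8, 1), -1), Pow(-9, -1)), Mul(Function('g')(Function('P')(-1, 5)), Pow(-3, -1))), -18), 0) = Mul(Mul(Add(Mul(Pow(Add(-8, 1), -1), Pow(-9, -1)), Mul(Add(2, Mul(2, Pow(5, 2))), Pow(-3, -1))), -18), 0) = Mul(Mul(Add(Mul(Pow(-7, -1), Rational(-1, 9)), Mul(Add(2, Mul(2, 25)), Rational(-1, 3))), -18), 0) = Mul(Mul(Add(Mul(Rational(-1, 7), Rational(-1, 9)), Mul(Add(2, 50), Rational(-1, 3))), -18), 0) = Mul(Mul(Add(Rational(1, 63), Mul(52, Rational(-1, 3))), -18), 0) = Mul(Mul(Add(Rational(1, 63), Rational(-52, 3)), -18), 0) = Mul(Mul(Rational(-1091, 63), -18), 0) = Mul(Rational(2182, 7), 0) = 0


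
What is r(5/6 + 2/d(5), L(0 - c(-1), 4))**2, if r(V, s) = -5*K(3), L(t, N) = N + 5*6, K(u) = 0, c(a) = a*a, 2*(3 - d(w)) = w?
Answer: 0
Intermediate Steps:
d(w) = 3 - w/2
c(a) = a**2
L(t, N) = 30 + N (L(t, N) = N + 30 = 30 + N)
r(V, s) = 0 (r(V, s) = -5*0 = 0)
r(5/6 + 2/d(5), L(0 - c(-1), 4))**2 = 0**2 = 0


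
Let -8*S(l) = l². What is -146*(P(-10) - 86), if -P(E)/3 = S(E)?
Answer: 7081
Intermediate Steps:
S(l) = -l²/8
P(E) = 3*E²/8 (P(E) = -(-3)*E²/8 = 3*E²/8)
-146*(P(-10) - 86) = -146*((3/8)*(-10)² - 86) = -146*((3/8)*100 - 86) = -146*(75/2 - 86) = -146*(-97/2) = 7081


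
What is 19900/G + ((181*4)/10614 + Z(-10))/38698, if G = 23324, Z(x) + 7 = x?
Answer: 1021193216683/1197514137666 ≈ 0.85276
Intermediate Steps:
Z(x) = -7 + x
19900/G + ((181*4)/10614 + Z(-10))/38698 = 19900/23324 + ((181*4)/10614 + (-7 - 10))/38698 = 19900*(1/23324) + (724*(1/10614) - 17)*(1/38698) = 4975/5831 + (362/5307 - 17)*(1/38698) = 4975/5831 - 89857/5307*1/38698 = 4975/5831 - 89857/205370286 = 1021193216683/1197514137666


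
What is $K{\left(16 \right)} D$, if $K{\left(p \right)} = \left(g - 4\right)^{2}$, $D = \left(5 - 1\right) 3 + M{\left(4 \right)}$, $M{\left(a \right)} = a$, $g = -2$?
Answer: $576$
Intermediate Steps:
$D = 16$ ($D = \left(5 - 1\right) 3 + 4 = 4 \cdot 3 + 4 = 12 + 4 = 16$)
$K{\left(p \right)} = 36$ ($K{\left(p \right)} = \left(-2 - 4\right)^{2} = \left(-6\right)^{2} = 36$)
$K{\left(16 \right)} D = 36 \cdot 16 = 576$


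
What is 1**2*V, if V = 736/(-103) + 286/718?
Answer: -249495/36977 ≈ -6.7473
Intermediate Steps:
V = -249495/36977 (V = 736*(-1/103) + 286*(1/718) = -736/103 + 143/359 = -249495/36977 ≈ -6.7473)
1**2*V = 1**2*(-249495/36977) = 1*(-249495/36977) = -249495/36977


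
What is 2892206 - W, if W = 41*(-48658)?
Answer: 4887184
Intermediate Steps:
W = -1994978
2892206 - W = 2892206 - 1*(-1994978) = 2892206 + 1994978 = 4887184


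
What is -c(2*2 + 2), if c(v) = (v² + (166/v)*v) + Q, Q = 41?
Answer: -243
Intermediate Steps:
c(v) = 207 + v² (c(v) = (v² + (166/v)*v) + 41 = (v² + 166) + 41 = (166 + v²) + 41 = 207 + v²)
-c(2*2 + 2) = -(207 + (2*2 + 2)²) = -(207 + (4 + 2)²) = -(207 + 6²) = -(207 + 36) = -1*243 = -243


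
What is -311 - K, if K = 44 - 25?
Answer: -330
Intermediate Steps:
K = 19
-311 - K = -311 - 1*19 = -311 - 19 = -330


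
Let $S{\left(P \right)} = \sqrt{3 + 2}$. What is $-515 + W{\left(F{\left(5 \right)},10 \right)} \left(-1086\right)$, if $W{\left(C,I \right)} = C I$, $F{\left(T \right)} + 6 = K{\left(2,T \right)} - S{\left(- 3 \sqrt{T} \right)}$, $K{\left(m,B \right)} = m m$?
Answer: $21205 + 10860 \sqrt{5} \approx 45489.0$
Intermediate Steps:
$K{\left(m,B \right)} = m^{2}$
$S{\left(P \right)} = \sqrt{5}$
$F{\left(T \right)} = -2 - \sqrt{5}$ ($F{\left(T \right)} = -6 + \left(2^{2} - \sqrt{5}\right) = -6 + \left(4 - \sqrt{5}\right) = -2 - \sqrt{5}$)
$-515 + W{\left(F{\left(5 \right)},10 \right)} \left(-1086\right) = -515 + \left(-2 - \sqrt{5}\right) 10 \left(-1086\right) = -515 + \left(-20 - 10 \sqrt{5}\right) \left(-1086\right) = -515 + \left(21720 + 10860 \sqrt{5}\right) = 21205 + 10860 \sqrt{5}$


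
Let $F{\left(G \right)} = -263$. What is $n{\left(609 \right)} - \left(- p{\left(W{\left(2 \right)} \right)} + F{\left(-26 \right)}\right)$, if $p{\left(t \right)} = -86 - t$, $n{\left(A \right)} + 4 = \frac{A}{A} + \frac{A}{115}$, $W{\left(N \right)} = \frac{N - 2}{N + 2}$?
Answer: $\frac{20619}{115} \approx 179.3$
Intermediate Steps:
$W{\left(N \right)} = \frac{-2 + N}{2 + N}$
$n{\left(A \right)} = -3 + \frac{A}{115}$ ($n{\left(A \right)} = -4 + \left(\frac{A}{A} + \frac{A}{115}\right) = -4 + \left(1 + A \frac{1}{115}\right) = -4 + \left(1 + \frac{A}{115}\right) = -3 + \frac{A}{115}$)
$n{\left(609 \right)} - \left(- p{\left(W{\left(2 \right)} \right)} + F{\left(-26 \right)}\right) = \left(-3 + \frac{1}{115} \cdot 609\right) - \left(-177 + \frac{-2 + 2}{2 + 2}\right) = \left(-3 + \frac{609}{115}\right) + \left(\left(-86 - \frac{1}{4} \cdot 0\right) + 263\right) = \frac{264}{115} + \left(\left(-86 - \frac{1}{4} \cdot 0\right) + 263\right) = \frac{264}{115} + \left(\left(-86 - 0\right) + 263\right) = \frac{264}{115} + \left(\left(-86 + 0\right) + 263\right) = \frac{264}{115} + \left(-86 + 263\right) = \frac{264}{115} + 177 = \frac{20619}{115}$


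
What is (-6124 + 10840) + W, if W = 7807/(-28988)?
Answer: 136699601/28988 ≈ 4715.7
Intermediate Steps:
W = -7807/28988 (W = 7807*(-1/28988) = -7807/28988 ≈ -0.26932)
(-6124 + 10840) + W = (-6124 + 10840) - 7807/28988 = 4716 - 7807/28988 = 136699601/28988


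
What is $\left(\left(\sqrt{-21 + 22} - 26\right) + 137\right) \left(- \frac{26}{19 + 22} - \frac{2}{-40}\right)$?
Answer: $- \frac{13412}{205} \approx -65.424$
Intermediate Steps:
$\left(\left(\sqrt{-21 + 22} - 26\right) + 137\right) \left(- \frac{26}{19 + 22} - \frac{2}{-40}\right) = \left(\left(\sqrt{1} - 26\right) + 137\right) \left(- \frac{26}{41} - - \frac{1}{20}\right) = \left(\left(1 - 26\right) + 137\right) \left(\left(-26\right) \frac{1}{41} + \frac{1}{20}\right) = \left(-25 + 137\right) \left(- \frac{26}{41} + \frac{1}{20}\right) = 112 \left(- \frac{479}{820}\right) = - \frac{13412}{205}$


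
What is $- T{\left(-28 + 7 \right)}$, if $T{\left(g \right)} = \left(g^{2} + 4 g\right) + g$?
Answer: $-336$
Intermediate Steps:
$T{\left(g \right)} = g^{2} + 5 g$
$- T{\left(-28 + 7 \right)} = - \left(-28 + 7\right) \left(5 + \left(-28 + 7\right)\right) = - \left(-21\right) \left(5 - 21\right) = - \left(-21\right) \left(-16\right) = \left(-1\right) 336 = -336$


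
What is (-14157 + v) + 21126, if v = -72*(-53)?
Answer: 10785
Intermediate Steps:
v = 3816
(-14157 + v) + 21126 = (-14157 + 3816) + 21126 = -10341 + 21126 = 10785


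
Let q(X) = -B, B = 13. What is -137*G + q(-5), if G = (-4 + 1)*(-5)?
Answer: -2068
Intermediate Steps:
G = 15 (G = -3*(-5) = 15)
q(X) = -13 (q(X) = -1*13 = -13)
-137*G + q(-5) = -137*15 - 13 = -2055 - 13 = -2068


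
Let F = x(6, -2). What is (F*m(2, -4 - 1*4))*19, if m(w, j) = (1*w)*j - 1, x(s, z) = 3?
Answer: -969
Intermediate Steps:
F = 3
m(w, j) = -1 + j*w (m(w, j) = w*j - 1 = j*w - 1 = -1 + j*w)
(F*m(2, -4 - 1*4))*19 = (3*(-1 + (-4 - 1*4)*2))*19 = (3*(-1 + (-4 - 4)*2))*19 = (3*(-1 - 8*2))*19 = (3*(-1 - 16))*19 = (3*(-17))*19 = -51*19 = -969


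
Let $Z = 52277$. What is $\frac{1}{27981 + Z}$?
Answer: $\frac{1}{80258} \approx 1.246 \cdot 10^{-5}$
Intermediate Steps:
$\frac{1}{27981 + Z} = \frac{1}{27981 + 52277} = \frac{1}{80258}$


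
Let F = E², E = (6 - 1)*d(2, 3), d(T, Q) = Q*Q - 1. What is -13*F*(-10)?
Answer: 208000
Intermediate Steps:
d(T, Q) = -1 + Q² (d(T, Q) = Q² - 1 = -1 + Q²)
E = 40 (E = (6 - 1)*(-1 + 3²) = 5*(-1 + 9) = 5*8 = 40)
F = 1600 (F = 40² = 1600)
-13*F*(-10) = -13*1600*(-10) = -20800*(-10) = 208000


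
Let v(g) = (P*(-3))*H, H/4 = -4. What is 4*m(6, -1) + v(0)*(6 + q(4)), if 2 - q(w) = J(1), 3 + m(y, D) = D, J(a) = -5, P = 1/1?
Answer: 608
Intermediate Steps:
H = -16 (H = 4*(-4) = -16)
P = 1
m(y, D) = -3 + D
q(w) = 7 (q(w) = 2 - 1*(-5) = 2 + 5 = 7)
v(g) = 48 (v(g) = (1*(-3))*(-16) = -3*(-16) = 48)
4*m(6, -1) + v(0)*(6 + q(4)) = 4*(-3 - 1) + 48*(6 + 7) = 4*(-4) + 48*13 = -16 + 624 = 608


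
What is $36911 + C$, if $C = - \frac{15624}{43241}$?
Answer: $\frac{1596052927}{43241} \approx 36911.0$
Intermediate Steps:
$C = - \frac{15624}{43241}$ ($C = \left(-15624\right) \frac{1}{43241} = - \frac{15624}{43241} \approx -0.36132$)
$36911 + C = 36911 - \frac{15624}{43241} = \frac{1596052927}{43241}$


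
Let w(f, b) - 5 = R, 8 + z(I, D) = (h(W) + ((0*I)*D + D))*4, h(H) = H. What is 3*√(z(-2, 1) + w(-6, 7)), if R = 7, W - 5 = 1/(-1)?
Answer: 6*√6 ≈ 14.697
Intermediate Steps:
W = 4 (W = 5 + 1/(-1) = 5 - 1 = 4)
z(I, D) = 8 + 4*D (z(I, D) = -8 + (4 + ((0*I)*D + D))*4 = -8 + (4 + (0*D + D))*4 = -8 + (4 + (0 + D))*4 = -8 + (4 + D)*4 = -8 + (16 + 4*D) = 8 + 4*D)
w(f, b) = 12 (w(f, b) = 5 + 7 = 12)
3*√(z(-2, 1) + w(-6, 7)) = 3*√((8 + 4*1) + 12) = 3*√((8 + 4) + 12) = 3*√(12 + 12) = 3*√24 = 3*(2*√6) = 6*√6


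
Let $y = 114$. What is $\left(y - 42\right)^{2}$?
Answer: $5184$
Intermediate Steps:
$\left(y - 42\right)^{2} = \left(114 - 42\right)^{2} = 72^{2} = 5184$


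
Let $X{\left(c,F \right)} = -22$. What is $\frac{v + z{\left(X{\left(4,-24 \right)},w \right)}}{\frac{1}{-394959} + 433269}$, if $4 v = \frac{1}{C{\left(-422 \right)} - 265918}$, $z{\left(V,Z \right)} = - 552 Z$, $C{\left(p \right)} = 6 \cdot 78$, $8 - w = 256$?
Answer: $\frac{57409728652520241}{181698922711946000} \approx 0.31596$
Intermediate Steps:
$w = -248$ ($w = 8 - 256 = -248$)
$C{\left(p \right)} = 468$
$v = - \frac{1}{1061800}$ ($v = \frac{1}{4 \left(468 - 265918\right)} = \frac{1}{4 \left(-265450\right)} = \frac{1}{4} \left(- \frac{1}{265450}\right) = - \frac{1}{1061800} \approx -9.418 \cdot 10^{-7}$)
$\frac{v + z{\left(X{\left(4,-24 \right)},w \right)}}{\frac{1}{-394959} + 433269} = \frac{- \frac{1}{1061800} - -136896}{\frac{1}{-394959} + 433269} = \frac{- \frac{1}{1061800} + 136896}{- \frac{1}{394959} + 433269} = \frac{145356172799}{1061800 \cdot \frac{171123490970}{394959}} = \frac{145356172799}{1061800} \cdot \frac{394959}{171123490970} = \frac{57409728652520241}{181698922711946000}$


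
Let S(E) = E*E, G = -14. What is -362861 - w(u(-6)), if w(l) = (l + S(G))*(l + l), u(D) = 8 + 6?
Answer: -368741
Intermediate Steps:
S(E) = E**2
u(D) = 14
w(l) = 2*l*(196 + l) (w(l) = (l + (-14)**2)*(l + l) = (l + 196)*(2*l) = (196 + l)*(2*l) = 2*l*(196 + l))
-362861 - w(u(-6)) = -362861 - 2*14*(196 + 14) = -362861 - 2*14*210 = -362861 - 1*5880 = -362861 - 5880 = -368741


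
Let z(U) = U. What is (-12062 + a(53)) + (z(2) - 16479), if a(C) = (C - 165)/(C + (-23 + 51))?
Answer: -2311771/81 ≈ -28540.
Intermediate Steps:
a(C) = (-165 + C)/(28 + C) (a(C) = (-165 + C)/(C + 28) = (-165 + C)/(28 + C))
(-12062 + a(53)) + (z(2) - 16479) = (-12062 + (-165 + 53)/(28 + 53)) + (2 - 16479) = (-12062 - 112/81) - 16477 = -977134/81 - 16477 = -2311771/81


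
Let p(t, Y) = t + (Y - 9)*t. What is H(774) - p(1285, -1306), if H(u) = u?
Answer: 1689264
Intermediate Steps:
p(t, Y) = t + t*(-9 + Y) (p(t, Y) = t + (-9 + Y)*t = t + t*(-9 + Y))
H(774) - p(1285, -1306) = 774 - 1285*(-8 - 1306) = 774 - 1285*(-1314) = 774 - 1*(-1688490) = 774 + 1688490 = 1689264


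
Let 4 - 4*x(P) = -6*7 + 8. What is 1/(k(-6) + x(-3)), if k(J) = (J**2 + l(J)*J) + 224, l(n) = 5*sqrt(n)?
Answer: 1078/312121 + 120*I*sqrt(6)/312121 ≈ 0.0034538 + 0.00094175*I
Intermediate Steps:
x(P) = 19/2 (x(P) = 1 - (-6*7 + 8)/4 = 1 - (-42 + 8)/4 = 1 - 1/4*(-34) = 1 + 17/2 = 19/2)
k(J) = 224 + J**2 + 5*J**(3/2) (k(J) = (J**2 + (5*sqrt(J))*J) + 224 = (J**2 + 5*J**(3/2)) + 224 = 224 + J**2 + 5*J**(3/2))
1/(k(-6) + x(-3)) = 1/((224 + (-6)**2 + 5*(-6)**(3/2)) + 19/2) = 1/((224 + 36 + 5*(-6*I*sqrt(6))) + 19/2) = 1/((224 + 36 - 30*I*sqrt(6)) + 19/2) = 1/((260 - 30*I*sqrt(6)) + 19/2) = 1/(539/2 - 30*I*sqrt(6))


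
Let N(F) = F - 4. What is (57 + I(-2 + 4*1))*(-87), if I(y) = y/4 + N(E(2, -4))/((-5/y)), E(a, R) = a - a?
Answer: -51417/10 ≈ -5141.7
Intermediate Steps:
E(a, R) = 0
N(F) = -4 + F
I(y) = 21*y/20 (I(y) = y/4 + (-4 + 0)/((-5/y)) = y*(¼) - (-4)*y/5 = y/4 + 4*y/5 = 21*y/20)
(57 + I(-2 + 4*1))*(-87) = (57 + 21*(-2 + 4*1)/20)*(-87) = (57 + 21*(-2 + 4)/20)*(-87) = (57 + (21/20)*2)*(-87) = (57 + 21/10)*(-87) = (591/10)*(-87) = -51417/10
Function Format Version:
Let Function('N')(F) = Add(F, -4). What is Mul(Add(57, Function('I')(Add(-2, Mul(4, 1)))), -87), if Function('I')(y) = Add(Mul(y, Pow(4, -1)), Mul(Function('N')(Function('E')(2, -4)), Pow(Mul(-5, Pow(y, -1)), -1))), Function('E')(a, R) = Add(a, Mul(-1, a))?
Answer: Rational(-51417, 10) ≈ -5141.7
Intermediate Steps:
Function('E')(a, R) = 0
Function('N')(F) = Add(-4, F)
Function('I')(y) = Mul(Rational(21, 20), y) (Function('I')(y) = Add(Mul(y, Pow(4, -1)), Mul(Add(-4, 0), Pow(Mul(-5, Pow(y, -1)), -1))) = Add(Mul(y, Rational(1, 4)), Mul(-4, Mul(Rational(-1, 5), y))) = Add(Mul(Rational(1, 4), y), Mul(Rational(4, 5), y)) = Mul(Rational(21, 20), y))
Mul(Add(57, Function('I')(Add(-2, Mul(4, 1)))), -87) = Mul(Add(57, Mul(Rational(21, 20), Add(-2, Mul(4, 1)))), -87) = Mul(Add(57, Mul(Rational(21, 20), Add(-2, 4))), -87) = Mul(Add(57, Mul(Rational(21, 20), 2)), -87) = Mul(Add(57, Rational(21, 10)), -87) = Mul(Rational(591, 10), -87) = Rational(-51417, 10)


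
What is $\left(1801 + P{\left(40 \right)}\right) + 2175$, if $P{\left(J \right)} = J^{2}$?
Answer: $5576$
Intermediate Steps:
$\left(1801 + P{\left(40 \right)}\right) + 2175 = \left(1801 + 40^{2}\right) + 2175 = \left(1801 + 1600\right) + 2175 = 3401 + 2175 = 5576$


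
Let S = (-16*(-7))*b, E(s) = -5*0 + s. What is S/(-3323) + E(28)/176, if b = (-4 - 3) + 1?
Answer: 52829/146212 ≈ 0.36132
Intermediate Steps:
E(s) = s (E(s) = 0 + s = s)
b = -6 (b = -7 + 1 = -6)
S = -672 (S = -16*(-7)*(-6) = 112*(-6) = -672)
S/(-3323) + E(28)/176 = -672/(-3323) + 28/176 = -672*(-1/3323) + 28*(1/176) = 672/3323 + 7/44 = 52829/146212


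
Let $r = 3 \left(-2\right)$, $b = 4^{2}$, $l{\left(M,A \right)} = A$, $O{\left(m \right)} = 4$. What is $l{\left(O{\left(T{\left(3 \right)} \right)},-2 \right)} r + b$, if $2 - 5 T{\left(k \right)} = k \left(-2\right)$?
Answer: $28$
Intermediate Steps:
$T{\left(k \right)} = \frac{2}{5} + \frac{2 k}{5}$ ($T{\left(k \right)} = \frac{2}{5} - \frac{k \left(-2\right)}{5} = \frac{2}{5} - \frac{\left(-2\right) k}{5} = \frac{2}{5} + \frac{2 k}{5}$)
$b = 16$
$r = -6$
$l{\left(O{\left(T{\left(3 \right)} \right)},-2 \right)} r + b = \left(-2\right) \left(-6\right) + 16 = 12 + 16 = 28$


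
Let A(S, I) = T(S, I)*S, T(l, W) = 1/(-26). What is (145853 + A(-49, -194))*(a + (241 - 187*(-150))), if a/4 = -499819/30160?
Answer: 807040214082867/196040 ≈ 4.1167e+9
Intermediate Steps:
T(l, W) = -1/26
A(S, I) = -S/26
a = -499819/7540 (a = 4*(-499819/30160) = -499819/7540 ≈ -66.289)
(145853 + A(-49, -194))*(a + (241 - 187*(-150))) = (145853 - 1/26*(-49))*(-499819/7540 + (241 - 187*(-150))) = (145853 + 49/26)*(-499819/7540 + (241 + 28050)) = 3792227*(-499819/7540 + 28291)/26 = (3792227/26)*(212814321/7540) = 807040214082867/196040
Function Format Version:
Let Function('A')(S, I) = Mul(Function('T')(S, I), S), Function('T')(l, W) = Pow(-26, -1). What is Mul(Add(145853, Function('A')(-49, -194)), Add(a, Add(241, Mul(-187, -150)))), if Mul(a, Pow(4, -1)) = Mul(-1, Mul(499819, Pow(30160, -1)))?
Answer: Rational(807040214082867, 196040) ≈ 4.1167e+9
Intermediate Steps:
Function('T')(l, W) = Rational(-1, 26)
Function('A')(S, I) = Mul(Rational(-1, 26), S)
a = Rational(-499819, 7540) (a = Mul(4, Mul(-1, Mul(499819, Pow(30160, -1)))) = Mul(4, Mul(-1, Mul(499819, Rational(1, 30160)))) = Mul(4, Mul(-1, Rational(499819, 30160))) = Mul(4, Rational(-499819, 30160)) = Rational(-499819, 7540) ≈ -66.289)
Mul(Add(145853, Function('A')(-49, -194)), Add(a, Add(241, Mul(-187, -150)))) = Mul(Add(145853, Mul(Rational(-1, 26), -49)), Add(Rational(-499819, 7540), Add(241, Mul(-187, -150)))) = Mul(Add(145853, Rational(49, 26)), Add(Rational(-499819, 7540), Add(241, 28050))) = Mul(Rational(3792227, 26), Add(Rational(-499819, 7540), 28291)) = Mul(Rational(3792227, 26), Rational(212814321, 7540)) = Rational(807040214082867, 196040)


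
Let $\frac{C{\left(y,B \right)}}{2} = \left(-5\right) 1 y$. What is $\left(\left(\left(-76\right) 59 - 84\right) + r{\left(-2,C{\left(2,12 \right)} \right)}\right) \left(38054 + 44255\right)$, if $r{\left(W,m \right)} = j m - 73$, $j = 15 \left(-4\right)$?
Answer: $-283225269$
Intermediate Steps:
$C{\left(y,B \right)} = - 10 y$ ($C{\left(y,B \right)} = 2 \left(-5\right) 1 y = 2 \left(- 5 y\right) = - 10 y$)
$j = -60$
$r{\left(W,m \right)} = -73 - 60 m$ ($r{\left(W,m \right)} = - 60 m - 73 = -73 - 60 m$)
$\left(\left(\left(-76\right) 59 - 84\right) + r{\left(-2,C{\left(2,12 \right)} \right)}\right) \left(38054 + 44255\right) = \left(\left(\left(-76\right) 59 - 84\right) - \left(73 + 60 \left(\left(-10\right) 2\right)\right)\right) \left(38054 + 44255\right) = \left(\left(-4484 - 84\right) - -1127\right) 82309 = \left(-4568 + \left(-73 + 1200\right)\right) 82309 = \left(-4568 + 1127\right) 82309 = \left(-3441\right) 82309 = -283225269$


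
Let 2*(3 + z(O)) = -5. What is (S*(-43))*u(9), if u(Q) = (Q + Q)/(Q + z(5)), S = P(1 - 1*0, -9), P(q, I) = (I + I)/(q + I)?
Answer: -3483/7 ≈ -497.57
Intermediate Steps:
z(O) = -11/2 (z(O) = -3 + (½)*(-5) = -3 - 5/2 = -11/2)
P(q, I) = 2*I/(I + q) (P(q, I) = (2*I)/(I + q) = 2*I/(I + q))
S = 9/4 (S = 2*(-9)/(-9 + (1 - 1*0)) = 2*(-9)/(-9 + (1 + 0)) = 2*(-9)/(-9 + 1) = 2*(-9)/(-8) = 2*(-9)*(-⅛) = 9/4 ≈ 2.2500)
u(Q) = 2*Q/(-11/2 + Q) (u(Q) = (Q + Q)/(Q - 11/2) = (2*Q)/(-11/2 + Q) = 2*Q/(-11/2 + Q))
(S*(-43))*u(9) = ((9/4)*(-43))*(4*9/(-11 + 2*9)) = -387*9/(-11 + 18) = -387*9/7 = -387/4*36/7 = -3483/7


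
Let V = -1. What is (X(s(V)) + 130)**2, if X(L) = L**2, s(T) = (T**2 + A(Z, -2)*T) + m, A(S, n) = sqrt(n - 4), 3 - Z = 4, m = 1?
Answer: 16288 - 1024*I*sqrt(6) ≈ 16288.0 - 2508.3*I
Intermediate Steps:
Z = -1 (Z = 3 - 1*4 = 3 - 4 = -1)
A(S, n) = sqrt(-4 + n)
s(T) = 1 + T**2 + I*T*sqrt(6) (s(T) = (T**2 + sqrt(-4 - 2)*T) + 1 = (T**2 + sqrt(-6)*T) + 1 = (T**2 + (I*sqrt(6))*T) + 1 = (T**2 + I*T*sqrt(6)) + 1 = 1 + T**2 + I*T*sqrt(6))
(X(s(V)) + 130)**2 = ((1 + (-1)**2 + I*(-1)*sqrt(6))**2 + 130)**2 = ((1 + 1 - I*sqrt(6))**2 + 130)**2 = ((2 - I*sqrt(6))**2 + 130)**2 = (130 + (2 - I*sqrt(6))**2)**2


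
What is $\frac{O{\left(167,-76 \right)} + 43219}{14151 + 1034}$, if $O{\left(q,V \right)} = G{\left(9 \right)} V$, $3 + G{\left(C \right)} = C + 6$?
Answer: $\frac{42307}{15185} \approx 2.7861$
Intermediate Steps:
$G{\left(C \right)} = 3 + C$ ($G{\left(C \right)} = -3 + \left(C + 6\right) = -3 + \left(6 + C\right) = 3 + C$)
$O{\left(q,V \right)} = 12 V$ ($O{\left(q,V \right)} = \left(3 + 9\right) V = 12 V$)
$\frac{O{\left(167,-76 \right)} + 43219}{14151 + 1034} = \frac{12 \left(-76\right) + 43219}{14151 + 1034} = \frac{-912 + 43219}{15185} = 42307 \cdot \frac{1}{15185} = \frac{42307}{15185}$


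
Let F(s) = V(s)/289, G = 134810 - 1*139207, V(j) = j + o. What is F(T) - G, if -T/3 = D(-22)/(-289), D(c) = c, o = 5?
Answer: 367243216/83521 ≈ 4397.0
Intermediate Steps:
V(j) = 5 + j (V(j) = j + 5 = 5 + j)
T = -66/289 (T = -(-66)/(-289) = -(-66)*(-1)/289 = -3*22/289 = -66/289 ≈ -0.22837)
G = -4397 (G = 134810 - 139207 = -4397)
F(s) = 5/289 + s/289 (F(s) = (5 + s)/289 = (5 + s)*(1/289) = 5/289 + s/289)
F(T) - G = (5/289 + (1/289)*(-66/289)) - 1*(-4397) = (5/289 - 66/83521) + 4397 = 1379/83521 + 4397 = 367243216/83521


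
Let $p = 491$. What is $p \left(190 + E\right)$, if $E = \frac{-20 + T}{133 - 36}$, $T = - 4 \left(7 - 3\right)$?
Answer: $\frac{9031454}{97} \approx 93108.0$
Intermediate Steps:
$T = -16$ ($T = \left(-4\right) 4 = -16$)
$E = - \frac{36}{97}$ ($E = \frac{-20 - 16}{133 - 36} = - \frac{36}{97} \approx -0.37113$)
$p \left(190 + E\right) = 491 \left(190 - \frac{36}{97}\right) = 491 \cdot \frac{18394}{97} = \frac{9031454}{97}$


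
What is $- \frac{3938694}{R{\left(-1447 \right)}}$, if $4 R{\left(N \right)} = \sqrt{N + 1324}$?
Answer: $\frac{5251592 i \sqrt{123}}{41} \approx 1.4206 \cdot 10^{6} i$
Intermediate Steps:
$R{\left(N \right)} = \frac{\sqrt{1324 + N}}{4}$ ($R{\left(N \right)} = \frac{\sqrt{N + 1324}}{4} = \frac{\sqrt{1324 + N}}{4}$)
$- \frac{3938694}{R{\left(-1447 \right)}} = - \frac{3938694}{\frac{1}{4} \sqrt{1324 - 1447}} = - \frac{3938694}{\frac{1}{4} \sqrt{-123}} = - \frac{3938694}{\frac{1}{4} i \sqrt{123}} = - 3938694 \left(- \frac{4 i \sqrt{123}}{123}\right) = \frac{5251592 i \sqrt{123}}{41}$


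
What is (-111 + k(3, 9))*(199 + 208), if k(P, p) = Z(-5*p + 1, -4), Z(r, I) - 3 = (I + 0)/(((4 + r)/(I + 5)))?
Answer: -439153/10 ≈ -43915.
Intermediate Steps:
Z(r, I) = 3 + I*(5 + I)/(4 + r) (Z(r, I) = 3 + (I + 0)/(((4 + r)/(I + 5))) = 3 + I/(((4 + r)/(5 + I))) = 3 + I*((5 + I)/(4 + r)) = 3 + I*(5 + I)/(4 + r))
k(P, p) = (11 - 15*p)/(5 - 5*p) (k(P, p) = (12 + (-4)² + 3*(-5*p + 1) + 5*(-4))/(4 + (-5*p + 1)) = (12 + 16 + 3*(1 - 5*p) - 20)/(4 + (1 - 5*p)) = (12 + 16 + (3 - 15*p) - 20)/(5 - 5*p) = (11 - 15*p)/(5 - 5*p))
(-111 + k(3, 9))*(199 + 208) = (-111 + (-11 + 15*9)/(5*(-1 + 9)))*(199 + 208) = (-111 + (⅕)*(-11 + 135)/8)*407 = (-111 + (⅕)*(⅛)*124)*407 = (-111 + 31/10)*407 = -1079/10*407 = -439153/10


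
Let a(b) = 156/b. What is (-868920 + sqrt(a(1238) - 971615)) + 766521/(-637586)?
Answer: -554011993641/637586 + I*sqrt(372284926733)/619 ≈ -8.6892e+5 + 985.71*I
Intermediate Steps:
(-868920 + sqrt(a(1238) - 971615)) + 766521/(-637586) = (-868920 + sqrt(156/1238 - 971615)) + 766521/(-637586) = (-868920 + sqrt(156*(1/1238) - 971615)) + 766521*(-1/637586) = (-868920 + sqrt(78/619 - 971615)) - 766521/637586 = (-868920 + sqrt(-601429607/619)) - 766521/637586 = (-868920 + I*sqrt(372284926733)/619) - 766521/637586 = -554011993641/637586 + I*sqrt(372284926733)/619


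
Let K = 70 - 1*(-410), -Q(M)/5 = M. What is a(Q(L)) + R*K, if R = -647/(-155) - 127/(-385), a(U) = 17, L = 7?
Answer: 5201155/2387 ≈ 2178.9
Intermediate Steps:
Q(M) = -5*M
K = 480 (K = 70 + 410 = 480)
R = 53756/11935 (R = -647*(-1/155) - 127*(-1/385) = 647/155 + 127/385 = 53756/11935 ≈ 4.5041)
a(Q(L)) + R*K = 17 + (53756/11935)*480 = 17 + 5160576/2387 = 5201155/2387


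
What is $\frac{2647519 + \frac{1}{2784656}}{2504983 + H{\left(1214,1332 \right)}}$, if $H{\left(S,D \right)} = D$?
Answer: $\frac{1474485933693}{1395845020528} \approx 1.0563$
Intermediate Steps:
$\frac{2647519 + \frac{1}{2784656}}{2504983 + H{\left(1214,1332 \right)}} = \frac{2647519 + \frac{1}{2784656}}{2504983 + 1332} = \frac{2647519 + \frac{1}{2784656}}{2506315} = \frac{7372429668465}{2784656} \cdot \frac{1}{2506315} = \frac{1474485933693}{1395845020528}$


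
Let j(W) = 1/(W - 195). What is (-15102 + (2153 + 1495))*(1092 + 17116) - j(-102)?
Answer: -61940666303/297 ≈ -2.0855e+8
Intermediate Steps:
j(W) = 1/(-195 + W)
(-15102 + (2153 + 1495))*(1092 + 17116) - j(-102) = (-15102 + (2153 + 1495))*(1092 + 17116) - 1/(-195 - 102) = (-15102 + 3648)*18208 - 1/(-297) = -11454*18208 - 1*(-1/297) = -208554432 + 1/297 = -61940666303/297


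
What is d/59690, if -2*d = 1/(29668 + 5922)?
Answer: -1/4248734200 ≈ -2.3536e-10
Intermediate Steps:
d = -1/71180 (d = -1/(2*(29668 + 5922)) = -½/35590 = -½*1/35590 = -1/71180 ≈ -1.4049e-5)
d/59690 = -1/71180/59690 = -1/71180*1/59690 = -1/4248734200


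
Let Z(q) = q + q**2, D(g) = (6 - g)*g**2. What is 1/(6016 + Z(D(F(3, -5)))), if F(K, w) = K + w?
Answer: 1/7072 ≈ 0.00014140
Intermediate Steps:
D(g) = g**2*(6 - g)
1/(6016 + Z(D(F(3, -5)))) = 1/(6016 + ((3 - 5)**2*(6 - (3 - 5)))*(1 + (3 - 5)**2*(6 - (3 - 5)))) = 1/(6016 + ((-2)**2*(6 - 1*(-2)))*(1 + (-2)**2*(6 - 1*(-2)))) = 1/(6016 + (4*(6 + 2))*(1 + 4*(6 + 2))) = 1/(6016 + (4*8)*(1 + 4*8)) = 1/(6016 + 32*(1 + 32)) = 1/(6016 + 32*33) = 1/(6016 + 1056) = 1/7072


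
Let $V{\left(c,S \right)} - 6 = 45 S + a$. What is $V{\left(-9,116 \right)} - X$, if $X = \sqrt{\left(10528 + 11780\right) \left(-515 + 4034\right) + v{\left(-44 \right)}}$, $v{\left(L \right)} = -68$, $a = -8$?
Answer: $5218 - 2 \sqrt{19625446} \approx -3642.1$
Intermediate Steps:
$V{\left(c,S \right)} = -2 + 45 S$ ($V{\left(c,S \right)} = 6 + \left(45 S - 8\right) = 6 + \left(-8 + 45 S\right) = -2 + 45 S$)
$X = 2 \sqrt{19625446}$ ($X = \sqrt{\left(10528 + 11780\right) \left(-515 + 4034\right) - 68} = \sqrt{22308 \cdot 3519 - 68} = \sqrt{78501852 - 68} = \sqrt{78501784} = 2 \sqrt{19625446} \approx 8860.1$)
$V{\left(-9,116 \right)} - X = \left(-2 + 45 \cdot 116\right) - 2 \sqrt{19625446} = \left(-2 + 5220\right) - 2 \sqrt{19625446} = 5218 - 2 \sqrt{19625446}$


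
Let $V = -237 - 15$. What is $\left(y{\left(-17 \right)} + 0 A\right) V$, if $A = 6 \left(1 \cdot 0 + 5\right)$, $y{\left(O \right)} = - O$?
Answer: $-4284$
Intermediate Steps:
$A = 30$ ($A = 6 \left(0 + 5\right) = 6 \cdot 5 = 30$)
$V = -252$ ($V = -237 - 15 = -252$)
$\left(y{\left(-17 \right)} + 0 A\right) V = \left(\left(-1\right) \left(-17\right) + 0 \cdot 30\right) \left(-252\right) = \left(17 + 0\right) \left(-252\right) = 17 \left(-252\right) = -4284$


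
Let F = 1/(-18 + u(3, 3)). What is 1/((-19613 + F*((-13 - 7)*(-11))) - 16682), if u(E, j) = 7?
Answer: -1/36315 ≈ -2.7537e-5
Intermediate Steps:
F = -1/11 (F = 1/(-18 + 7) = 1/(-11) = -1/11 ≈ -0.090909)
1/((-19613 + F*((-13 - 7)*(-11))) - 16682) = 1/((-19613 - (-13 - 7)*(-11)/11) - 16682) = 1/((-19613 - (-20)*(-11)/11) - 16682) = 1/((-19613 - 1/11*220) - 16682) = 1/((-19613 - 20) - 16682) = 1/(-19633 - 16682) = 1/(-36315) = -1/36315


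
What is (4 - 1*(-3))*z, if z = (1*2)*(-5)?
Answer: -70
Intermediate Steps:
z = -10 (z = 2*(-5) = -10)
(4 - 1*(-3))*z = (4 - 1*(-3))*(-10) = (4 + 3)*(-10) = 7*(-10) = -70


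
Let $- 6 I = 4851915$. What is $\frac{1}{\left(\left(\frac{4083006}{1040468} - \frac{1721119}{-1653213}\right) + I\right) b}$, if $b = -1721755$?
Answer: $\frac{430028805921}{598726068823845015734800} \approx 7.1824 \cdot 10^{-13}$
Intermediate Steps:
$I = - \frac{1617305}{2}$ ($I = \left(- \frac{1}{6}\right) 4851915 = - \frac{1617305}{2} \approx -8.0865 \cdot 10^{5}$)
$\frac{1}{\left(\left(\frac{4083006}{1040468} - \frac{1721119}{-1653213}\right) + I\right) b} = \frac{1}{\left(\left(\frac{4083006}{1040468} - \frac{1721119}{-1653213}\right) - \frac{1617305}{2}\right) \left(-1721755\right)} = \frac{1}{\left(4083006 \cdot \frac{1}{1040468} - - \frac{1721119}{1653213}\right) - \frac{1617305}{2}} \left(- \frac{1}{1721755}\right) = \frac{1}{\left(\frac{2041503}{520234} + \frac{1721119}{1653213}\right) - \frac{1617305}{2}} \left(- \frac{1}{1721755}\right) = \frac{1}{\frac{4270423920985}{860057611842} - \frac{1617305}{2}} \left(- \frac{1}{1721755}\right) = \frac{1}{- \frac{347741733768070960}{430028805921}} \left(- \frac{1}{1721755}\right) = \left(- \frac{430028805921}{347741733768070960}\right) \left(- \frac{1}{1721755}\right) = \frac{430028805921}{598726068823845015734800}$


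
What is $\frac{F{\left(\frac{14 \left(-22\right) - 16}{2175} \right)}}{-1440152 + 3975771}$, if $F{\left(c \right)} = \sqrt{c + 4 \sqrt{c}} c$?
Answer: $- \frac{216 \sqrt{-783 + 870 i \sqrt{87}}}{266556947375} \approx -4.9189 \cdot 10^{-8} - 5.4164 \cdot 10^{-8} i$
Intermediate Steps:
$F{\left(c \right)} = c \sqrt{c + 4 \sqrt{c}}$
$\frac{F{\left(\frac{14 \left(-22\right) - 16}{2175} \right)}}{-1440152 + 3975771} = \frac{\frac{14 \left(-22\right) - 16}{2175} \sqrt{\frac{14 \left(-22\right) - 16}{2175} + 4 \sqrt{\frac{14 \left(-22\right) - 16}{2175}}}}{-1440152 + 3975771} = \frac{\left(-308 - 16\right) \frac{1}{2175} \sqrt{\left(-308 - 16\right) \frac{1}{2175} + 4 \sqrt{\left(-308 - 16\right) \frac{1}{2175}}}}{2535619} = \left(-324\right) \frac{1}{2175} \sqrt{\left(-324\right) \frac{1}{2175} + 4 \sqrt{\left(-324\right) \frac{1}{2175}}} \cdot \frac{1}{2535619} = - \frac{108 \sqrt{- \frac{108}{725} + 4 \sqrt{- \frac{108}{725}}}}{725} \cdot \frac{1}{2535619} = - \frac{108 \sqrt{- \frac{108}{725} + 4 \frac{6 i \sqrt{87}}{145}}}{725} \cdot \frac{1}{2535619} = - \frac{108 \sqrt{- \frac{108}{725} + \frac{24 i \sqrt{87}}{145}}}{725} \cdot \frac{1}{2535619} = - \frac{108 \sqrt{- \frac{108}{725} + \frac{24 i \sqrt{87}}{145}}}{1838323775}$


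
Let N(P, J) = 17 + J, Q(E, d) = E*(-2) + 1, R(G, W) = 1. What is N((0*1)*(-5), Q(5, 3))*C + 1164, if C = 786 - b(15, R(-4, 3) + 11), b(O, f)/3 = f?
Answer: 7164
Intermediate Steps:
Q(E, d) = 1 - 2*E (Q(E, d) = -2*E + 1 = 1 - 2*E)
b(O, f) = 3*f
C = 750 (C = 786 - 3*(1 + 11) = 786 - 3*12 = 786 - 1*36 = 786 - 36 = 750)
N((0*1)*(-5), Q(5, 3))*C + 1164 = (17 + (1 - 2*5))*750 + 1164 = (17 + (1 - 10))*750 + 1164 = (17 - 9)*750 + 1164 = 8*750 + 1164 = 6000 + 1164 = 7164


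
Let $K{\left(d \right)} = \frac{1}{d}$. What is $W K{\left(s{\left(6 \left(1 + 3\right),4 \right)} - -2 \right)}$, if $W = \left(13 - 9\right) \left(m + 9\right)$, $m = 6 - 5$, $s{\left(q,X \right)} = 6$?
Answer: $5$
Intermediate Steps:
$m = 1$
$W = 40$ ($W = \left(13 - 9\right) \left(1 + 9\right) = 4 \cdot 10 = 40$)
$W K{\left(s{\left(6 \left(1 + 3\right),4 \right)} - -2 \right)} = \frac{40}{6 - -2} = \frac{40}{6 + 2} = \frac{40}{8} = 40 \cdot \frac{1}{8} = 5$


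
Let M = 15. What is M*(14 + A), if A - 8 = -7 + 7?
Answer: 330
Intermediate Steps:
A = 8 (A = 8 + (-7 + 7) = 8 + 0 = 8)
M*(14 + A) = 15*(14 + 8) = 15*22 = 330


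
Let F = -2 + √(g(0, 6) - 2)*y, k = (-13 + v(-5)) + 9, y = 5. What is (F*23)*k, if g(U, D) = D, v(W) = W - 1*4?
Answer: -2392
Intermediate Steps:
v(W) = -4 + W (v(W) = W - 4 = -4 + W)
k = -13 (k = (-13 + (-4 - 5)) + 9 = (-13 - 9) + 9 = -22 + 9 = -13)
F = 8 (F = -2 + √(6 - 2)*5 = -2 + √4*5 = -2 + 2*5 = -2 + 10 = 8)
(F*23)*k = (8*23)*(-13) = 184*(-13) = -2392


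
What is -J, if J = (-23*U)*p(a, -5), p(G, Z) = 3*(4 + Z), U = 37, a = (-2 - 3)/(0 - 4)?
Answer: -2553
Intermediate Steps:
a = 5/4 (a = -5/(-4) = -5*(-1/4) = 5/4 ≈ 1.2500)
p(G, Z) = 12 + 3*Z
J = 2553 (J = (-23*37)*(12 + 3*(-5)) = -851*(12 - 15) = -851*(-3) = 2553)
-J = -1*2553 = -2553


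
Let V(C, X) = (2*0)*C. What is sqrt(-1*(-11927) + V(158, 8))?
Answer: sqrt(11927) ≈ 109.21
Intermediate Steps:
V(C, X) = 0 (V(C, X) = 0*C = 0)
sqrt(-1*(-11927) + V(158, 8)) = sqrt(-1*(-11927) + 0) = sqrt(11927 + 0) = sqrt(11927)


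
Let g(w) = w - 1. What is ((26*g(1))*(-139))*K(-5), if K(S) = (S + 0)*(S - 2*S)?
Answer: 0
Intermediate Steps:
g(w) = -1 + w
K(S) = -S**2 (K(S) = S*(-S) = -S**2)
((26*g(1))*(-139))*K(-5) = ((26*(-1 + 1))*(-139))*(-1*(-5)**2) = ((26*0)*(-139))*(-1*25) = (0*(-139))*(-25) = 0*(-25) = 0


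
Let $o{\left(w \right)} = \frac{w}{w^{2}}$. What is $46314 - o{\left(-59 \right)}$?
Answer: $\frac{2732527}{59} \approx 46314.0$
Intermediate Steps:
$o{\left(w \right)} = \frac{1}{w}$ ($o{\left(w \right)} = \frac{w}{w^{2}} = \frac{1}{w}$)
$46314 - o{\left(-59 \right)} = 46314 - \frac{1}{-59} = 46314 - - \frac{1}{59} = 46314 + \frac{1}{59} = \frac{2732527}{59}$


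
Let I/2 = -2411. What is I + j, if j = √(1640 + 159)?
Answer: -4822 + √1799 ≈ -4779.6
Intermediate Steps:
j = √1799 ≈ 42.415
I = -4822 (I = 2*(-2411) = -4822)
I + j = -4822 + √1799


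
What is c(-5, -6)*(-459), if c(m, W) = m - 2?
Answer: 3213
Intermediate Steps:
c(m, W) = -2 + m
c(-5, -6)*(-459) = (-2 - 5)*(-459) = -7*(-459) = 3213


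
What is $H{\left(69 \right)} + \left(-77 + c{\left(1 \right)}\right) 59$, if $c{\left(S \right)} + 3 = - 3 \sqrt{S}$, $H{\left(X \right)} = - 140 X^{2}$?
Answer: $-671437$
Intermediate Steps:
$c{\left(S \right)} = -3 - 3 \sqrt{S}$
$H{\left(69 \right)} + \left(-77 + c{\left(1 \right)}\right) 59 = - 140 \cdot 69^{2} + \left(-77 - \left(3 + 3 \sqrt{1}\right)\right) 59 = \left(-140\right) 4761 + \left(-77 - 6\right) 59 = -666540 + \left(-77 - 6\right) 59 = -666540 - 4897 = -671437$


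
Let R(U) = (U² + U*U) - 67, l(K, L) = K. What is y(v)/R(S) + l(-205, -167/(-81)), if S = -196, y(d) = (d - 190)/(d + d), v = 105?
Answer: -660946667/3224130 ≈ -205.00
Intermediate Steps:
y(d) = (-190 + d)/(2*d) (y(d) = (-190 + d)/((2*d)) = (-190 + d)*(1/(2*d)) = (-190 + d)/(2*d))
R(U) = -67 + 2*U² (R(U) = (U² + U²) - 67 = 2*U² - 67 = -67 + 2*U²)
y(v)/R(S) + l(-205, -167/(-81)) = ((½)*(-190 + 105)/105)/(-67 + 2*(-196)²) - 205 = ((½)*(1/105)*(-85))/(-67 + 2*38416) - 205 = -17/(42*(-67 + 76832)) - 205 = -17/42/76765 - 205 = -17/42*1/76765 - 205 = -17/3224130 - 205 = -660946667/3224130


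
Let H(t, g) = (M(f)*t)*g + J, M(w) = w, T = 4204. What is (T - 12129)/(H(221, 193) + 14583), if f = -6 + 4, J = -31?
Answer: 7925/70754 ≈ 0.11201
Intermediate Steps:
f = -2
H(t, g) = -31 - 2*g*t (H(t, g) = (-2*t)*g - 31 = -2*g*t - 31 = -31 - 2*g*t)
(T - 12129)/(H(221, 193) + 14583) = (4204 - 12129)/((-31 - 2*193*221) + 14583) = -7925/((-31 - 85306) + 14583) = -7925/(-85337 + 14583) = -7925/(-70754) = -7925*(-1/70754) = 7925/70754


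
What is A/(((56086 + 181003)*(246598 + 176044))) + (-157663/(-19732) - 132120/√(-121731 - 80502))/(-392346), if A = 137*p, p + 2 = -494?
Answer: -8162247847539719/387877330629344301768 - 7340*I*√202233/4408072701 ≈ -2.1043e-5 - 0.00074881*I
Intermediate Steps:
p = -496 (p = -2 - 494 = -496)
A = -67952 (A = 137*(-496) = -67952)
A/(((56086 + 181003)*(246598 + 176044))) + (-157663/(-19732) - 132120/√(-121731 - 80502))/(-392346) = -67952*1/((56086 + 181003)*(246598 + 176044)) + (-157663/(-19732) - 132120/√(-121731 - 80502))/(-392346) = -67952/(237089*422642) + (-157663*(-1/19732) - 132120*(-I*√202233/202233))*(-1/392346) = -67952/100203769138 + (157663/19732 - 132120*(-I*√202233/202233))*(-1/392346) = -67952*1/100203769138 + (157663/19732 - (-44040)*I*√202233/67411)*(-1/392346) = -33976/50101884569 + (157663/19732 + 44040*I*√202233/67411)*(-1/392346) = -33976/50101884569 + (-157663/7741771272 - 7340*I*√202233/4408072701) = -8162247847539719/387877330629344301768 - 7340*I*√202233/4408072701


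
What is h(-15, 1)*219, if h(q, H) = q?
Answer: -3285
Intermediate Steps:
h(-15, 1)*219 = -15*219 = -3285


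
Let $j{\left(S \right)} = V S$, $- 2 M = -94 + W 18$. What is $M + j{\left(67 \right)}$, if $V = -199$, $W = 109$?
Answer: $-14267$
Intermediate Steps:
$M = -934$ ($M = - \frac{-94 + 109 \cdot 18}{2} = - \frac{-94 + 1962}{2} = \left(- \frac{1}{2}\right) 1868 = -934$)
$j{\left(S \right)} = - 199 S$
$M + j{\left(67 \right)} = -934 - 13333 = -14267$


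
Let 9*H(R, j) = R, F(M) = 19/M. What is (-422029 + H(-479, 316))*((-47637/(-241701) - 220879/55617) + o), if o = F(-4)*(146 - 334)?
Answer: -15136180862061876980/40328053551 ≈ -3.7533e+8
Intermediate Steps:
H(R, j) = R/9
o = 893 (o = (19/(-4))*(146 - 334) = (19*(-¼))*(-188) = -19/4*(-188) = 893)
(-422029 + H(-479, 316))*((-47637/(-241701) - 220879/55617) + o) = (-422029 + (⅑)*(-479))*((-47637/(-241701) - 220879/55617) + 893) = (-422029 - 479/9)*((-47637*(-1/241701) - 220879*1/55617) + 893) = -3798740*((15879/80567 - 220879/55617) + 893)/9 = -3798740*(-16912416050/4480894839 + 893)/9 = -3798740/9*3984526675177/4480894839 = -15136180862061876980/40328053551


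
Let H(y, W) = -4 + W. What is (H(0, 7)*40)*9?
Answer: 1080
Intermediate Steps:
(H(0, 7)*40)*9 = ((-4 + 7)*40)*9 = (3*40)*9 = 120*9 = 1080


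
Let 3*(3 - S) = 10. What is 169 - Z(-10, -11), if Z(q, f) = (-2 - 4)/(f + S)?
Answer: 2864/17 ≈ 168.47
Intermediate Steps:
S = -⅓ (S = 3 - ⅓*10 = 3 - 10/3 = -⅓ ≈ -0.33333)
Z(q, f) = -6/(-⅓ + f) (Z(q, f) = (-2 - 4)/(f - ⅓) = -6/(-⅓ + f))
169 - Z(-10, -11) = 169 - (-18)/(-1 + 3*(-11)) = 169 - (-18)/(-1 - 33) = 169 - (-18)/(-34) = 169 - (-18)*(-1)/34 = 169 - 1*9/17 = 169 - 9/17 = 2864/17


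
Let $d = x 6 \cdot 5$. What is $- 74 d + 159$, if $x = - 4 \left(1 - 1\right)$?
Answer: $159$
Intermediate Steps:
$x = 0$ ($x = \left(-4\right) 0 = 0$)
$d = 0$ ($d = 0 \cdot 6 \cdot 5 = 0 \cdot 5 = 0$)
$- 74 d + 159 = \left(-74\right) 0 + 159 = 0 + 159 = 159$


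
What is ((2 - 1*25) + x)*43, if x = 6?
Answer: -731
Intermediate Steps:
((2 - 1*25) + x)*43 = ((2 - 1*25) + 6)*43 = ((2 - 25) + 6)*43 = (-23 + 6)*43 = -17*43 = -731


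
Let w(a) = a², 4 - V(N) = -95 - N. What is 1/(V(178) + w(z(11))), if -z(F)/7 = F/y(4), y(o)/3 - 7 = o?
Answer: 9/2542 ≈ 0.0035405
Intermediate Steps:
y(o) = 21 + 3*o
V(N) = 99 + N (V(N) = 4 - (-95 - N) = 4 + (95 + N) = 99 + N)
z(F) = -7*F/33 (z(F) = -7*F/(21 + 3*4) = -7*F/(21 + 12) = -7*F/33)
1/(V(178) + w(z(11))) = 1/((99 + 178) + (-7/33*11)²) = 1/(277 + (-7/3)²) = 1/(277 + 49/9) = 1/(2542/9) = 9/2542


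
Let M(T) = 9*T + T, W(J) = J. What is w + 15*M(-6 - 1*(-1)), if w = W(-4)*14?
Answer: -806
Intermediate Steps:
w = -56 (w = -4*14 = -56)
M(T) = 10*T
w + 15*M(-6 - 1*(-1)) = -56 + 15*(10*(-6 - 1*(-1))) = -56 + 15*(10*(-6 + 1)) = -56 + 15*(10*(-5)) = -56 + 15*(-50) = -56 - 750 = -806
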